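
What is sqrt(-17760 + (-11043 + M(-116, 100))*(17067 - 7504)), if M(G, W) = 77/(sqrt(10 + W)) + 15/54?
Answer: sqrt(-95057381350 + 6024690*sqrt(110))/30 ≈ 10274.0*I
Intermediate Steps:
M(G, W) = 5/18 + 77/sqrt(10 + W) (M(G, W) = 77/sqrt(10 + W) + 15*(1/54) = 77/sqrt(10 + W) + 5/18 = 5/18 + 77/sqrt(10 + W))
sqrt(-17760 + (-11043 + M(-116, 100))*(17067 - 7504)) = sqrt(-17760 + (-11043 + (5/18 + 77/sqrt(10 + 100)))*(17067 - 7504)) = sqrt(-17760 + (-11043 + (5/18 + 77/sqrt(110)))*9563) = sqrt(-17760 + (-11043 + (5/18 + 77*(sqrt(110)/110)))*9563) = sqrt(-17760 + (-11043 + (5/18 + 7*sqrt(110)/10))*9563) = sqrt(-17760 + (-198769/18 + 7*sqrt(110)/10)*9563) = sqrt(-17760 + (-1900827947/18 + 66941*sqrt(110)/10)) = sqrt(-1901147627/18 + 66941*sqrt(110)/10)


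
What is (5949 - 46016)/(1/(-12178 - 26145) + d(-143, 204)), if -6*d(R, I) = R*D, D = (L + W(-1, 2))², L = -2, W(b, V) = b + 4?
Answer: -9212925846/5480183 ≈ -1681.1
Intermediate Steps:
W(b, V) = 4 + b
D = 1 (D = (-2 + (4 - 1))² = (-2 + 3)² = 1² = 1)
d(R, I) = -R/6
(5949 - 46016)/(1/(-12178 - 26145) + d(-143, 204)) = (5949 - 46016)/(1/(-12178 - 26145) - ⅙*(-143)) = -40067/(1/(-38323) + 143/6) = -40067/(-1/38323 + 143/6) = -40067/5480183/229938 = -40067*229938/5480183 = -9212925846/5480183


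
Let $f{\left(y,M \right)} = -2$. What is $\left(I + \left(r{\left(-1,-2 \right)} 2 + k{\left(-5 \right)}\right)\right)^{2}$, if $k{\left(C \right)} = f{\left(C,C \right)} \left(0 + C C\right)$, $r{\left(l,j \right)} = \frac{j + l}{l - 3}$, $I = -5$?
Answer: $\frac{11449}{4} \approx 2862.3$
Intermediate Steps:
$r{\left(l,j \right)} = \frac{j + l}{-3 + l}$
$k{\left(C \right)} = - 2 C^{2}$ ($k{\left(C \right)} = - 2 \left(0 + C C\right) = - 2 \left(0 + C^{2}\right) = - 2 C^{2}$)
$\left(I + \left(r{\left(-1,-2 \right)} 2 + k{\left(-5 \right)}\right)\right)^{2} = \left(-5 - \left(50 - \frac{-2 - 1}{-3 - 1} \cdot 2\right)\right)^{2} = \left(-5 - \left(50 - \frac{1}{-4} \left(-3\right) 2\right)\right)^{2} = \left(-5 - \left(50 - \left(- \frac{1}{4}\right) \left(-3\right) 2\right)\right)^{2} = \left(-5 + \left(\frac{3}{4} \cdot 2 - 50\right)\right)^{2} = \left(-5 + \left(\frac{3}{2} - 50\right)\right)^{2} = \left(-5 - \frac{97}{2}\right)^{2} = \left(- \frac{107}{2}\right)^{2} = \frac{11449}{4}$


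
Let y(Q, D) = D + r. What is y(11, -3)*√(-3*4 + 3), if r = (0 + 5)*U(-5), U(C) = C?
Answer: -84*I ≈ -84.0*I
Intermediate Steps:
r = -25 (r = (0 + 5)*(-5) = 5*(-5) = -25)
y(Q, D) = -25 + D (y(Q, D) = D - 25 = -25 + D)
y(11, -3)*√(-3*4 + 3) = (-25 - 3)*√(-3*4 + 3) = -28*√(-12 + 3) = -84*I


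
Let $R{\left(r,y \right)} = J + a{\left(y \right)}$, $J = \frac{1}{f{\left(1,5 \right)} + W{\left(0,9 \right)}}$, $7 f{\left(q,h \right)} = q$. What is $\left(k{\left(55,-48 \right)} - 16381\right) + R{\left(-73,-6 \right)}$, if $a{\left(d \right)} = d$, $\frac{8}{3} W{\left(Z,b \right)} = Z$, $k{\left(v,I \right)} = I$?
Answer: $-16428$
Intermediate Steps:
$f{\left(q,h \right)} = \frac{q}{7}$
$W{\left(Z,b \right)} = \frac{3 Z}{8}$
$J = 7$ ($J = \frac{1}{\frac{1}{7} \cdot 1 + \frac{3}{8} \cdot 0} = \frac{1}{\frac{1}{7} + 0} = \frac{1}{\frac{1}{7}} = 7$)
$R{\left(r,y \right)} = 7 + y$
$\left(k{\left(55,-48 \right)} - 16381\right) + R{\left(-73,-6 \right)} = \left(-48 - 16381\right) + \left(7 - 6\right) = -16429 + 1 = -16428$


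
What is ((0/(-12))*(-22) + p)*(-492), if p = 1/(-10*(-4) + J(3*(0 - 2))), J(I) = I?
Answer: -246/17 ≈ -14.471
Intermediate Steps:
p = 1/34 (p = 1/(-10*(-4) + 3*(0 - 2)) = 1/(40 + 3*(-2)) = 1/(40 - 6) = 1/34 ≈ 0.029412)
((0/(-12))*(-22) + p)*(-492) = ((0/(-12))*(-22) + 1/34)*(-492) = ((0*(-1/12))*(-22) + 1/34)*(-492) = (0*(-22) + 1/34)*(-492) = (0 + 1/34)*(-492) = (1/34)*(-492) = -246/17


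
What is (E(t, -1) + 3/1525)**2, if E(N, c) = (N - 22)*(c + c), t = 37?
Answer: 2092788009/2325625 ≈ 899.88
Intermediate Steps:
E(N, c) = 2*c*(-22 + N) (E(N, c) = (-22 + N)*(2*c) = 2*c*(-22 + N))
(E(t, -1) + 3/1525)**2 = (2*(-1)*(-22 + 37) + 3/1525)**2 = (2*(-1)*15 + 3*(1/1525))**2 = (-30 + 3/1525)**2 = (-45747/1525)**2 = 2092788009/2325625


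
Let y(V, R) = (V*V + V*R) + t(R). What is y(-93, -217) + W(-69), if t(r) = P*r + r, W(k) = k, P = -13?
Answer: 31365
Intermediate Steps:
t(r) = -12*r (t(r) = -13*r + r = -12*r)
y(V, R) = V**2 - 12*R + R*V (y(V, R) = (V*V + V*R) - 12*R = (V**2 + R*V) - 12*R = V**2 - 12*R + R*V)
y(-93, -217) + W(-69) = ((-93)**2 - 12*(-217) - 217*(-93)) - 69 = (8649 + 2604 + 20181) - 69 = 31434 - 69 = 31365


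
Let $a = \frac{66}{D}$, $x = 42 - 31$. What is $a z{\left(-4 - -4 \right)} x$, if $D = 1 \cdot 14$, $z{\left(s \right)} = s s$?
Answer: $0$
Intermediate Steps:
$z{\left(s \right)} = s^{2}$
$x = 11$ ($x = 42 - 31 = 11$)
$D = 14$
$a = \frac{33}{7}$ ($a = \frac{66}{14} = 66 \cdot \frac{1}{14} = \frac{33}{7} \approx 4.7143$)
$a z{\left(-4 - -4 \right)} x = \frac{33 \left(-4 - -4\right)^{2}}{7} \cdot 11 = \frac{33 \left(-4 + 4\right)^{2}}{7} \cdot 11 = \frac{33 \cdot 0^{2}}{7} \cdot 11 = \frac{33}{7} \cdot 0 \cdot 11 = 0 \cdot 11 = 0$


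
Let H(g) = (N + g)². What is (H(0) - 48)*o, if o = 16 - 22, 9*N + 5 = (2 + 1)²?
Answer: 7744/27 ≈ 286.81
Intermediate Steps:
N = 4/9 (N = -5/9 + (2 + 1)²/9 = -5/9 + (⅑)*3² = -5/9 + (⅑)*9 = -5/9 + 1 = 4/9 ≈ 0.44444)
H(g) = (4/9 + g)²
o = -6
(H(0) - 48)*o = ((4 + 9*0)²/81 - 48)*(-6) = ((4 + 0)²/81 - 48)*(-6) = ((1/81)*4² - 48)*(-6) = ((1/81)*16 - 48)*(-6) = (16/81 - 48)*(-6) = -3872/81*(-6) = 7744/27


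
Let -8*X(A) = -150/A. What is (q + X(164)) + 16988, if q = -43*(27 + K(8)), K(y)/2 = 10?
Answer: 9818427/656 ≈ 14967.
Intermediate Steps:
K(y) = 20 (K(y) = 2*10 = 20)
X(A) = 75/(4*A) (X(A) = -(-75)/(4*A) = 75/(4*A))
q = -2021 (q = -43*(27 + 20) = -43*47 = -2021)
(q + X(164)) + 16988 = (-2021 + (75/4)/164) + 16988 = (-2021 + (75/4)*(1/164)) + 16988 = (-2021 + 75/656) + 16988 = -1325701/656 + 16988 = 9818427/656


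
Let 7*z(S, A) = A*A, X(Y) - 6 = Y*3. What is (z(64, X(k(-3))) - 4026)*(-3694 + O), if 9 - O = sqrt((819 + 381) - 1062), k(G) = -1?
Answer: 103817505/7 + 28173*sqrt(138)/7 ≈ 1.4878e+7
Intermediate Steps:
X(Y) = 6 + 3*Y (X(Y) = 6 + Y*3 = 6 + 3*Y)
z(S, A) = A**2/7 (z(S, A) = (A*A)/7 = A**2/7)
O = 9 - sqrt(138) (O = 9 - sqrt((819 + 381) - 1062) = 9 - sqrt(1200 - 1062) = 9 - sqrt(138) ≈ -2.7473)
(z(64, X(k(-3))) - 4026)*(-3694 + O) = ((6 + 3*(-1))**2/7 - 4026)*(-3694 + (9 - sqrt(138))) = ((6 - 3)**2/7 - 4026)*(-3685 - sqrt(138)) = ((1/7)*3**2 - 4026)*(-3685 - sqrt(138)) = ((1/7)*9 - 4026)*(-3685 - sqrt(138)) = (9/7 - 4026)*(-3685 - sqrt(138)) = -28173*(-3685 - sqrt(138))/7 = 103817505/7 + 28173*sqrt(138)/7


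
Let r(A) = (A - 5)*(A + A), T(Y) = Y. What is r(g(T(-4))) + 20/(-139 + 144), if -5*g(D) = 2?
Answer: 208/25 ≈ 8.3200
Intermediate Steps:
g(D) = -⅖ (g(D) = -⅕*2 = -⅖)
r(A) = 2*A*(-5 + A) (r(A) = (-5 + A)*(2*A) = 2*A*(-5 + A))
r(g(T(-4))) + 20/(-139 + 144) = 2*(-⅖)*(-5 - ⅖) + 20/(-139 + 144) = 2*(-⅖)*(-27/5) + 20/5 = 108/25 + (⅕)*20 = 108/25 + 4 = 208/25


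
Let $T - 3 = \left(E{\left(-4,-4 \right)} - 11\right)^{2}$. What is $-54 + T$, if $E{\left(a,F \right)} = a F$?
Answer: $-26$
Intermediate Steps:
$E{\left(a,F \right)} = F a$
$T = 28$ ($T = 3 + \left(\left(-4\right) \left(-4\right) - 11\right)^{2} = 3 + \left(16 - 11\right)^{2} = 3 + 5^{2} = 3 + 25 = 28$)
$-54 + T = -54 + 28 = -26$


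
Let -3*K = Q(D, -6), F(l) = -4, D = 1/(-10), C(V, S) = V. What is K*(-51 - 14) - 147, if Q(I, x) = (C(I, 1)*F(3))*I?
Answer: -2218/15 ≈ -147.87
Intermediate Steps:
D = -⅒ ≈ -0.10000
Q(I, x) = -4*I² (Q(I, x) = (I*(-4))*I = (-4*I)*I = -4*I²)
K = 1/75 (K = -(-4)*(-⅒)²/3 = -(-4)/(3*100) = -⅓*(-1/25) = 1/75 ≈ 0.013333)
K*(-51 - 14) - 147 = (-51 - 14)/75 - 147 = (1/75)*(-65) - 147 = -13/15 - 147 = -2218/15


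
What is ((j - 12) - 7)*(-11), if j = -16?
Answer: 385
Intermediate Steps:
((j - 12) - 7)*(-11) = ((-16 - 12) - 7)*(-11) = (-28 - 7)*(-11) = -35*(-11) = 385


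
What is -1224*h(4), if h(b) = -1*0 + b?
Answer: -4896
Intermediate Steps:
h(b) = b (h(b) = 0 + b = b)
-1224*h(4) = -1224*4 = -4896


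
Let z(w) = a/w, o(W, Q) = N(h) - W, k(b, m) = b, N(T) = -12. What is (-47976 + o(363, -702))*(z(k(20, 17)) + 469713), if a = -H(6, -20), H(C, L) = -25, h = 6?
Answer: -90844614807/4 ≈ -2.2711e+10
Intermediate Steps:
o(W, Q) = -12 - W
a = 25 (a = -1*(-25) = 25)
z(w) = 25/w
(-47976 + o(363, -702))*(z(k(20, 17)) + 469713) = (-47976 + (-12 - 1*363))*(25/20 + 469713) = (-47976 + (-12 - 363))*(25*(1/20) + 469713) = (-47976 - 375)*(5/4 + 469713) = -48351*1878857/4 = -90844614807/4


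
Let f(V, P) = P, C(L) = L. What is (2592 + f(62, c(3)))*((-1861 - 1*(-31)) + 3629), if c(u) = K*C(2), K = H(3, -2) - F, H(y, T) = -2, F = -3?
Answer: 4666606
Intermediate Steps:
K = 1 (K = -2 - 1*(-3) = -2 + 3 = 1)
c(u) = 2 (c(u) = 1*2 = 2)
(2592 + f(62, c(3)))*((-1861 - 1*(-31)) + 3629) = (2592 + 2)*((-1861 - 1*(-31)) + 3629) = 2594*((-1861 + 31) + 3629) = 2594*(-1830 + 3629) = 2594*1799 = 4666606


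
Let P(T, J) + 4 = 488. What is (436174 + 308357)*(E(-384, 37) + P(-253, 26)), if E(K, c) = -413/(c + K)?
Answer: 125349983691/347 ≈ 3.6124e+8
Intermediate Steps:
E(K, c) = -413/(K + c)
P(T, J) = 484 (P(T, J) = -4 + 488 = 484)
(436174 + 308357)*(E(-384, 37) + P(-253, 26)) = (436174 + 308357)*(-413/(-384 + 37) + 484) = 744531*(-413/(-347) + 484) = 744531*(-413*(-1/347) + 484) = 744531*(413/347 + 484) = 744531*(168361/347) = 125349983691/347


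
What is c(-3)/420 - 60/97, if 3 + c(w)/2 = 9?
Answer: -2003/3395 ≈ -0.58998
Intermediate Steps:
c(w) = 12 (c(w) = -6 + 2*9 = -6 + 18 = 12)
c(-3)/420 - 60/97 = 12/420 - 60/97 = 12*(1/420) - 60*1/97 = 1/35 - 60/97 = -2003/3395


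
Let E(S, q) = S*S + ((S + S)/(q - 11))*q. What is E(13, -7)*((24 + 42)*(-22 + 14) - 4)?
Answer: -857584/9 ≈ -95287.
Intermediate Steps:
E(S, q) = S**2 + 2*S*q/(-11 + q) (E(S, q) = S**2 + ((2*S)/(-11 + q))*q = S**2 + (2*S/(-11 + q))*q = S**2 + 2*S*q/(-11 + q))
E(13, -7)*((24 + 42)*(-22 + 14) - 4) = (13*(-11*13 + 2*(-7) + 13*(-7))/(-11 - 7))*((24 + 42)*(-22 + 14) - 4) = (13*(-143 - 14 - 91)/(-18))*(66*(-8) - 4) = (13*(-1/18)*(-248))*(-528 - 4) = (1612/9)*(-532) = -857584/9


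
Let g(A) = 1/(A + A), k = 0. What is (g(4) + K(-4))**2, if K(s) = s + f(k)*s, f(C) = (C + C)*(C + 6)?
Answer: 961/64 ≈ 15.016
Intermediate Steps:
g(A) = 1/(2*A)
f(C) = 2*C*(6 + C) (f(C) = (2*C)*(6 + C) = 2*C*(6 + C))
K(s) = s (K(s) = s + (2*0*(6 + 0))*s = s + (2*0*6)*s = s + 0*s = s + 0 = s)
(g(4) + K(-4))**2 = ((1/2)/4 - 4)**2 = ((1/2)*(1/4) - 4)**2 = (1/8 - 4)**2 = (-31/8)**2 = 961/64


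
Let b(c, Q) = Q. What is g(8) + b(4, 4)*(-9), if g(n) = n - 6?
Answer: -34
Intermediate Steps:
g(n) = -6 + n
g(8) + b(4, 4)*(-9) = (-6 + 8) + 4*(-9) = 2 - 36 = -34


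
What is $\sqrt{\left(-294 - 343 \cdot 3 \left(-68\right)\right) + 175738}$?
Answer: $2 \sqrt{61354} \approx 495.4$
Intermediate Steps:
$\sqrt{\left(-294 - 343 \cdot 3 \left(-68\right)\right) + 175738} = \sqrt{\left(-294 - -69972\right) + 175738} = \sqrt{\left(-294 + 69972\right) + 175738} = \sqrt{69678 + 175738} = \sqrt{245416} = 2 \sqrt{61354}$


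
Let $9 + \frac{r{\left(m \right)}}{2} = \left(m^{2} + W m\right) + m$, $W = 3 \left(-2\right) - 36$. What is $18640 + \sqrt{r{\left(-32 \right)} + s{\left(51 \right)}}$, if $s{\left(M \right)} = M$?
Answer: $18640 + \sqrt{4705} \approx 18709.0$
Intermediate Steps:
$W = -42$ ($W = -6 - 36 = -42$)
$r{\left(m \right)} = -18 - 82 m + 2 m^{2}$ ($r{\left(m \right)} = -18 + 2 \left(\left(m^{2} - 42 m\right) + m\right) = -18 + 2 \left(m^{2} - 41 m\right) = -18 + \left(- 82 m + 2 m^{2}\right) = -18 - 82 m + 2 m^{2}$)
$18640 + \sqrt{r{\left(-32 \right)} + s{\left(51 \right)}} = 18640 + \sqrt{\left(-18 - -2624 + 2 \left(-32\right)^{2}\right) + 51} = 18640 + \sqrt{\left(-18 + 2624 + 2 \cdot 1024\right) + 51} = 18640 + \sqrt{\left(-18 + 2624 + 2048\right) + 51} = 18640 + \sqrt{4654 + 51} = 18640 + \sqrt{4705}$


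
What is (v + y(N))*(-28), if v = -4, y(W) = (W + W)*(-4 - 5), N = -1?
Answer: -392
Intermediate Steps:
y(W) = -18*W (y(W) = (2*W)*(-9) = -18*W)
(v + y(N))*(-28) = (-4 - 18*(-1))*(-28) = (-4 + 18)*(-28) = 14*(-28) = -392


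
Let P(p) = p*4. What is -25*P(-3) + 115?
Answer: 415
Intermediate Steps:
P(p) = 4*p
-25*P(-3) + 115 = -100*(-3) + 115 = -25*(-12) + 115 = 300 + 115 = 415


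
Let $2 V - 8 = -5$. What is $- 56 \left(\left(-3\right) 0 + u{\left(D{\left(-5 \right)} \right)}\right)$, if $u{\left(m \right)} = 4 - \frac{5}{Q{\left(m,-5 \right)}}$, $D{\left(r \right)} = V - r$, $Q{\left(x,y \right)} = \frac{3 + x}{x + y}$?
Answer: $- \frac{3416}{19} \approx -179.79$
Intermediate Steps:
$V = \frac{3}{2}$ ($V = 4 + \frac{1}{2} \left(-5\right) = 4 - \frac{5}{2} = \frac{3}{2} \approx 1.5$)
$Q{\left(x,y \right)} = \frac{3 + x}{x + y}$
$D{\left(r \right)} = \frac{3}{2} - r$
$u{\left(m \right)} = 4 - \frac{5 \left(-5 + m\right)}{3 + m}$ ($u{\left(m \right)} = 4 - \frac{5}{\frac{1}{m - 5} \left(3 + m\right)} = 4 - \frac{5}{\frac{1}{-5 + m} \left(3 + m\right)} = 4 - 5 \frac{-5 + m}{3 + m} = 4 - \frac{5 \left(-5 + m\right)}{3 + m}$)
$- 56 \left(\left(-3\right) 0 + u{\left(D{\left(-5 \right)} \right)}\right) = - 56 \left(\left(-3\right) 0 + \frac{37 - \left(\frac{3}{2} - -5\right)}{3 + \left(\frac{3}{2} - -5\right)}\right) = - 56 \left(0 + \frac{37 - \left(\frac{3}{2} + 5\right)}{3 + \left(\frac{3}{2} + 5\right)}\right) = - 56 \left(0 + \frac{37 - \frac{13}{2}}{3 + \frac{13}{2}}\right) = - 56 \left(0 + \frac{37 - \frac{13}{2}}{\frac{19}{2}}\right) = - 56 \left(0 + \frac{2}{19} \cdot \frac{61}{2}\right) = - 56 \left(0 + \frac{61}{19}\right) = \left(-56\right) \frac{61}{19} = - \frac{3416}{19}$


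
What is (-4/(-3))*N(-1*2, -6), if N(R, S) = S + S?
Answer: -16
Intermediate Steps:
N(R, S) = 2*S
(-4/(-3))*N(-1*2, -6) = (-4/(-3))*(2*(-6)) = -⅓*(-4)*(-12) = (4/3)*(-12) = -16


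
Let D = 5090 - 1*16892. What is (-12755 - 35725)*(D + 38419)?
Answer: -1290392160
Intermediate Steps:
D = -11802 (D = 5090 - 16892 = -11802)
(-12755 - 35725)*(D + 38419) = (-12755 - 35725)*(-11802 + 38419) = -48480*26617 = -1290392160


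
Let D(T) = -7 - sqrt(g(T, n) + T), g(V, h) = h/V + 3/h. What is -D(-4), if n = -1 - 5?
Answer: 7 + I*sqrt(3) ≈ 7.0 + 1.732*I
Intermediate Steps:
n = -6
g(V, h) = 3/h + h/V
D(T) = -7 - sqrt(-1/2 + T - 6/T) (D(T) = -7 - sqrt((3/(-6) - 6/T) + T) = -7 - sqrt((3*(-1/6) - 6/T) + T) = -7 - sqrt((-1/2 - 6/T) + T) = -7 - sqrt(-1/2 + T - 6/T))
-D(-4) = -(-7 - sqrt(-2 - 24/(-4) + 4*(-4))/2) = -(-7 - sqrt(-2 - 24*(-1/4) - 16)/2) = -(-7 - sqrt(-2 + 6 - 16)/2) = -(-7 - I*sqrt(3)) = 7 + I*sqrt(3)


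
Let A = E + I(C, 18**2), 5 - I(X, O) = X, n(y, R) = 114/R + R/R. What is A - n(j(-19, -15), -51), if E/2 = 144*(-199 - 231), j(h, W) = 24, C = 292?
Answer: -2110138/17 ≈ -1.2413e+5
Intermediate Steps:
n(y, R) = 1 + 114/R (n(y, R) = 114/R + 1 = 1 + 114/R)
I(X, O) = 5 - X
E = -123840 (E = 2*(144*(-199 - 231)) = 2*(144*(-430)) = 2*(-61920) = -123840)
A = -124127 (A = -123840 + (5 - 1*292) = -123840 + (5 - 292) = -123840 - 287 = -124127)
A - n(j(-19, -15), -51) = -124127 - (114 - 51)/(-51) = -124127 - (-1)*63/51 = -124127 - 1*(-21/17) = -124127 + 21/17 = -2110138/17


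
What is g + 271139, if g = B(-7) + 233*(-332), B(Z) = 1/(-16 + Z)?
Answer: 4457008/23 ≈ 1.9378e+5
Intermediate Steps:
g = -1779189/23 (g = 1/(-16 - 7) + 233*(-332) = 1/(-23) - 77356 = -1/23 - 77356 = -1779189/23 ≈ -77356.)
g + 271139 = -1779189/23 + 271139 = 4457008/23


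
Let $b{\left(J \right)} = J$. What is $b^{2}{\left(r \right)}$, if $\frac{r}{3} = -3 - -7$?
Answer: $144$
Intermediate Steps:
$r = 12$ ($r = 3 \left(-3 - -7\right) = 3 \left(-3 + 7\right) = 3 \cdot 4 = 12$)
$b^{2}{\left(r \right)} = 12^{2} = 144$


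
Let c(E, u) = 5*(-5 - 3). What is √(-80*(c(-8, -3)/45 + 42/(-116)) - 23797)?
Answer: I*√179362013/87 ≈ 153.94*I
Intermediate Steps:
c(E, u) = -40 (c(E, u) = 5*(-8) = -40)
√(-80*(c(-8, -3)/45 + 42/(-116)) - 23797) = √(-80*(-40/45 + 42/(-116)) - 23797) = √(-80*(-40*1/45 + 42*(-1/116)) - 23797) = √(-80*(-8/9 - 21/58) - 23797) = √(-80*(-653/522) - 23797) = √(26120/261 - 23797) = √(-6184897/261) = I*√179362013/87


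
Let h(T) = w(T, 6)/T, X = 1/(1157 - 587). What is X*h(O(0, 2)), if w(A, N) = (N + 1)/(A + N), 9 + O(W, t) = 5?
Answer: -7/4560 ≈ -0.0015351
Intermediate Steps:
O(W, t) = -4 (O(W, t) = -9 + 5 = -4)
X = 1/570 ≈ 0.0017544
w(A, N) = (1 + N)/(A + N)
h(T) = 7/(T*(6 + T)) (h(T) = ((1 + 6)/(T + 6))/T = (7/(6 + T))/T = 7/(T*(6 + T)))
X*h(O(0, 2)) = (7/(-4*(6 - 4)))/570 = (7*(-1/4)/2)/570 = (7*(-1/4)*(1/2))/570 = (1/570)*(-7/8) = -7/4560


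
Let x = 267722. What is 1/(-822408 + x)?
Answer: -1/554686 ≈ -1.8028e-6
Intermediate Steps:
1/(-822408 + x) = 1/(-822408 + 267722) = 1/(-554686) = -1/554686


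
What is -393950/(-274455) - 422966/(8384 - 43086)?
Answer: 12975598643/952413741 ≈ 13.624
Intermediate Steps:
-393950/(-274455) - 422966/(8384 - 43086) = -393950*(-1/274455) - 422966/(-34702) = 78790/54891 - 422966*(-1/34702) = 78790/54891 + 211483/17351 = 12975598643/952413741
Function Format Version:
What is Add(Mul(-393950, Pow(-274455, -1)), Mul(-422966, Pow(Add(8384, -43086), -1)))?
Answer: Rational(12975598643, 952413741) ≈ 13.624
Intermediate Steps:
Add(Mul(-393950, Pow(-274455, -1)), Mul(-422966, Pow(Add(8384, -43086), -1))) = Add(Mul(-393950, Rational(-1, 274455)), Mul(-422966, Pow(-34702, -1))) = Add(Rational(78790, 54891), Mul(-422966, Rational(-1, 34702))) = Add(Rational(78790, 54891), Rational(211483, 17351)) = Rational(12975598643, 952413741)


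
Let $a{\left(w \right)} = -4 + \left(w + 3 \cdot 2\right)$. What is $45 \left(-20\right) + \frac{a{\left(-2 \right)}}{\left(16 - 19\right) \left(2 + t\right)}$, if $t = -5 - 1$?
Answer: $-900$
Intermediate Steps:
$t = -6$
$a{\left(w \right)} = 2 + w$ ($a{\left(w \right)} = -4 + \left(w + 6\right) = -4 + \left(6 + w\right) = 2 + w$)
$45 \left(-20\right) + \frac{a{\left(-2 \right)}}{\left(16 - 19\right) \left(2 + t\right)} = 45 \left(-20\right) + \frac{2 - 2}{\left(16 - 19\right) \left(2 - 6\right)} = -900 + \frac{0}{\left(-3\right) \left(-4\right)} = -900 + \frac{0}{12} = -900 + 0 \cdot \frac{1}{12} = -900 + 0 = -900$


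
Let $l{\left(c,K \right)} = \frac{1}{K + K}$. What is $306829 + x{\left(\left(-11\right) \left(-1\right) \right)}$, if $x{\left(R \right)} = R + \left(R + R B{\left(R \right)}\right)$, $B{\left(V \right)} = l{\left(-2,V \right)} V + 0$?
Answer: $\frac{613713}{2} \approx 3.0686 \cdot 10^{5}$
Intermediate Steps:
$l{\left(c,K \right)} = \frac{1}{2 K}$
$B{\left(V \right)} = \frac{1}{2}$ ($B{\left(V \right)} = \frac{1}{2 V} V + 0 = \frac{1}{2} + 0 = \frac{1}{2}$)
$x{\left(R \right)} = \frac{5 R}{2}$ ($x{\left(R \right)} = R + \left(R + R \frac{1}{2}\right) = R + \left(R + \frac{R}{2}\right) = R + \frac{3 R}{2} = \frac{5 R}{2}$)
$306829 + x{\left(\left(-11\right) \left(-1\right) \right)} = 306829 + \frac{5 \left(\left(-11\right) \left(-1\right)\right)}{2} = 306829 + \frac{5}{2} \cdot 11 = 306829 + \frac{55}{2} = \frac{613713}{2}$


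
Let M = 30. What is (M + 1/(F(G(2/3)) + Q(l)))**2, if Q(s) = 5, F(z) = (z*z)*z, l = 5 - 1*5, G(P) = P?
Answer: 18636489/20449 ≈ 911.36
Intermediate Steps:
l = 0 (l = 5 - 5 = 0)
F(z) = z**3 (F(z) = z**2*z = z**3)
(M + 1/(F(G(2/3)) + Q(l)))**2 = (30 + 1/((2/3)**3 + 5))**2 = (30 + 1/(8/27 + 5))**2 = (30 + 1/(143/27))**2 = (30 + 27/143)**2 = (4317/143)**2 = 18636489/20449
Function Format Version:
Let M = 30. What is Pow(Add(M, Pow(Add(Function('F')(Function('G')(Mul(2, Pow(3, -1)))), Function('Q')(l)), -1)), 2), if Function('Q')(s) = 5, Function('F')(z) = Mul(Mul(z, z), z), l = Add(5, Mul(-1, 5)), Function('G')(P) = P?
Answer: Rational(18636489, 20449) ≈ 911.36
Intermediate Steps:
l = 0 (l = Add(5, -5) = 0)
Function('F')(z) = Pow(z, 3) (Function('F')(z) = Mul(Pow(z, 2), z) = Pow(z, 3))
Pow(Add(M, Pow(Add(Function('F')(Function('G')(Mul(2, Pow(3, -1)))), Function('Q')(l)), -1)), 2) = Pow(Add(30, Pow(Add(Pow(Mul(2, Pow(3, -1)), 3), 5), -1)), 2) = Pow(Add(30, Pow(Add(Pow(Mul(2, Rational(1, 3)), 3), 5), -1)), 2) = Pow(Add(30, Pow(Add(Pow(Rational(2, 3), 3), 5), -1)), 2) = Pow(Add(30, Pow(Add(Rational(8, 27), 5), -1)), 2) = Pow(Add(30, Pow(Rational(143, 27), -1)), 2) = Pow(Add(30, Rational(27, 143)), 2) = Pow(Rational(4317, 143), 2) = Rational(18636489, 20449)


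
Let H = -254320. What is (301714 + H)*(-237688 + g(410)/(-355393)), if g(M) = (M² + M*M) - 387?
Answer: -4003512755214618/355393 ≈ -1.1265e+10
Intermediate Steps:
g(M) = -387 + 2*M² (g(M) = (M² + M²) - 387 = 2*M² - 387 = -387 + 2*M²)
(301714 + H)*(-237688 + g(410)/(-355393)) = (301714 - 254320)*(-237688 + (-387 + 2*410²)/(-355393)) = 47394*(-237688 + (-387 + 2*168100)*(-1/355393)) = 47394*(-237688 + (-387 + 336200)*(-1/355393)) = 47394*(-237688 + 335813*(-1/355393)) = 47394*(-237688 - 335813/355393) = 47394*(-84472987197/355393) = -4003512755214618/355393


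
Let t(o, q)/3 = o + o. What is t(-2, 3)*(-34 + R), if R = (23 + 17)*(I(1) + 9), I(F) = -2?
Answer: -2952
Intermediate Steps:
t(o, q) = 6*o (t(o, q) = 3*(o + o) = 3*(2*o) = 6*o)
R = 280 (R = (23 + 17)*(-2 + 9) = 40*7 = 280)
t(-2, 3)*(-34 + R) = (6*(-2))*(-34 + 280) = -12*246 = -2952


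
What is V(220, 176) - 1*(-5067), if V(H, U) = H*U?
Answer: 43787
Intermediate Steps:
V(220, 176) - 1*(-5067) = 220*176 - 1*(-5067) = 38720 + 5067 = 43787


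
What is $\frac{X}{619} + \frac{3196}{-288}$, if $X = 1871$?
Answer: $- \frac{359869}{44568} \approx -8.0746$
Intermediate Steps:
$\frac{X}{619} + \frac{3196}{-288} = \frac{1871}{619} + \frac{3196}{-288} = 1871 \cdot \frac{1}{619} + 3196 \left(- \frac{1}{288}\right) = \frac{1871}{619} - \frac{799}{72} = - \frac{359869}{44568}$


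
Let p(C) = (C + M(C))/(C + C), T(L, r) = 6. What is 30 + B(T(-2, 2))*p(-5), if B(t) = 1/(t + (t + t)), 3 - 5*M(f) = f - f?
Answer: 13511/450 ≈ 30.024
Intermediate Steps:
M(f) = 3/5 (M(f) = 3/5 - (f - f)/5 = 3/5 - 1/5*0 = 3/5 + 0 = 3/5)
p(C) = (3/5 + C)/(2*C) (p(C) = (C + 3/5)/(C + C) = (3/5 + C)/((2*C)) = (3/5 + C)*(1/(2*C)) = (3/5 + C)/(2*C))
B(t) = 1/(3*t) (B(t) = 1/(t + 2*t) = 1/(3*t))
30 + B(T(-2, 2))*p(-5) = 30 + ((1/3)/6)*((1/10)*(3 + 5*(-5))/(-5)) = 30 + ((1/3)*(1/6))*((1/10)*(-1/5)*(3 - 25)) = 30 + ((1/10)*(-1/5)*(-22))/18 = 30 + (1/18)*(11/25) = 30 + 11/450 = 13511/450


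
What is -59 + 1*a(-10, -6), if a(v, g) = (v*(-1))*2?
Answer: -39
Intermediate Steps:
a(v, g) = -2*v (a(v, g) = -v*2 = -2*v)
-59 + 1*a(-10, -6) = -59 + 1*(-2*(-10)) = -59 + 1*20 = -59 + 20 = -39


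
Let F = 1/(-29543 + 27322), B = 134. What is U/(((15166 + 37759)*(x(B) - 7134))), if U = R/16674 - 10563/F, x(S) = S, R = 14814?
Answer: -32598258993/514775012500 ≈ -0.063325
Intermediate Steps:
F = -1/2221 (F = 1/(-2221) = -1/2221 ≈ -0.00045025)
U = 65196517986/2779 (U = 14814/16674 - 10563/(-1/2221) = 14814*(1/16674) - 10563*(-2221) = 2469/2779 + 23460423 = 65196517986/2779 ≈ 2.3460e+7)
U/(((15166 + 37759)*(x(B) - 7134))) = 65196517986/(2779*(((15166 + 37759)*(134 - 7134)))) = 65196517986/(2779*((52925*(-7000)))) = (65196517986/2779)/(-370475000) = (65196517986/2779)*(-1/370475000) = -32598258993/514775012500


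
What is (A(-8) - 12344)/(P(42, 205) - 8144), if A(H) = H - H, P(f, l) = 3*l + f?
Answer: 12344/7487 ≈ 1.6487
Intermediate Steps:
P(f, l) = f + 3*l
A(H) = 0
(A(-8) - 12344)/(P(42, 205) - 8144) = (0 - 12344)/((42 + 3*205) - 8144) = -12344/((42 + 615) - 8144) = -12344/(657 - 8144) = -12344/(-7487) = -12344*(-1/7487) = 12344/7487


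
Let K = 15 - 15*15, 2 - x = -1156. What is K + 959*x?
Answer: 1110312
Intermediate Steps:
x = 1158 (x = 2 - 1*(-1156) = 2 + 1156 = 1158)
K = -210 (K = 15 - 225 = -210)
K + 959*x = -210 + 959*1158 = -210 + 1110522 = 1110312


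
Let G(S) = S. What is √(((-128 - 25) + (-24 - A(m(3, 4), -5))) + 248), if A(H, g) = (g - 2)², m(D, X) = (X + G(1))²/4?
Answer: √22 ≈ 4.6904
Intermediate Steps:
m(D, X) = (1 + X)²/4 (m(D, X) = (X + 1)²/4 = (1 + X)²*(¼) = (1 + X)²/4)
A(H, g) = (-2 + g)²
√(((-128 - 25) + (-24 - A(m(3, 4), -5))) + 248) = √(((-128 - 25) + (-24 - (-2 - 5)²)) + 248) = √((-153 + (-24 - 1*(-7)²)) + 248) = √((-153 + (-24 - 1*49)) + 248) = √((-153 + (-24 - 49)) + 248) = √((-153 - 73) + 248) = √(-226 + 248) = √22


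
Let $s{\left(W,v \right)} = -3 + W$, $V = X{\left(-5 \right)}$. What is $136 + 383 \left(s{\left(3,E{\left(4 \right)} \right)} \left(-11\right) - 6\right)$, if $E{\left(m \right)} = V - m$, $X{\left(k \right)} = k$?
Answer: $-2162$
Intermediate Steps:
$V = -5$
$E{\left(m \right)} = -5 - m$
$136 + 383 \left(s{\left(3,E{\left(4 \right)} \right)} \left(-11\right) - 6\right) = 136 + 383 \left(\left(-3 + 3\right) \left(-11\right) - 6\right) = 136 + 383 \left(0 \left(-11\right) - 6\right) = 136 + 383 \left(0 - 6\right) = 136 + 383 \left(-6\right) = 136 - 2298 = -2162$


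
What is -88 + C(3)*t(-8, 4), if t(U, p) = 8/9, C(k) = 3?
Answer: -256/3 ≈ -85.333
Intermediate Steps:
t(U, p) = 8/9 (t(U, p) = 8*(⅑) = 8/9)
-88 + C(3)*t(-8, 4) = -88 + 3*(8/9) = -88 + 8/3 = -256/3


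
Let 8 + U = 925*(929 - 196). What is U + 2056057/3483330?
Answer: 2361759012667/3483330 ≈ 6.7802e+5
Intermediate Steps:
U = 678017 (U = -8 + 925*(929 - 196) = -8 + 925*733 = -8 + 678025 = 678017)
U + 2056057/3483330 = 678017 + 2056057/3483330 = 2361759012667/3483330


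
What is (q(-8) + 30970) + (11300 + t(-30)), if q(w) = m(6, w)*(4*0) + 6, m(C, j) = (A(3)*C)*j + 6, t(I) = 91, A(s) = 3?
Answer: 42367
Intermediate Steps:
m(C, j) = 6 + 3*C*j (m(C, j) = (3*C)*j + 6 = 3*C*j + 6 = 6 + 3*C*j)
q(w) = 6 (q(w) = (6 + 3*6*w)*(4*0) + 6 = (6 + 18*w)*0 + 6 = 0 + 6 = 6)
(q(-8) + 30970) + (11300 + t(-30)) = (6 + 30970) + (11300 + 91) = 30976 + 11391 = 42367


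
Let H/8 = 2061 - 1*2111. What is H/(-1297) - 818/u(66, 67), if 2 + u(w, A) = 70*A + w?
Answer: 420327/3082969 ≈ 0.13634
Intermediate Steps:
H = -400 (H = 8*(2061 - 1*2111) = 8*(2061 - 2111) = 8*(-50) = -400)
u(w, A) = -2 + w + 70*A (u(w, A) = -2 + (70*A + w) = -2 + (w + 70*A) = -2 + w + 70*A)
H/(-1297) - 818/u(66, 67) = -400/(-1297) - 818/(-2 + 66 + 70*67) = -400*(-1/1297) - 818/(-2 + 66 + 4690) = 400/1297 - 818/4754 = 400/1297 - 818*1/4754 = 400/1297 - 409/2377 = 420327/3082969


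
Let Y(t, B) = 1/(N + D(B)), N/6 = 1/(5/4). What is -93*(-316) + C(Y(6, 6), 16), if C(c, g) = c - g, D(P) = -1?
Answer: 558073/19 ≈ 29372.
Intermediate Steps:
N = 24/5 (N = 6/((5/4)) = 6/((5*(¼))) = 6/(5/4) = 6*(⅘) = 24/5 ≈ 4.8000)
Y(t, B) = 5/19 (Y(t, B) = 1/(24/5 - 1) = 1/(19/5) = 5/19)
-93*(-316) + C(Y(6, 6), 16) = -93*(-316) + (5/19 - 1*16) = 29388 + (5/19 - 16) = 29388 - 299/19 = 558073/19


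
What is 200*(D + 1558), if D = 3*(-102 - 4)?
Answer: 248000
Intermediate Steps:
D = -318 (D = 3*(-106) = -318)
200*(D + 1558) = 200*(-318 + 1558) = 200*1240 = 248000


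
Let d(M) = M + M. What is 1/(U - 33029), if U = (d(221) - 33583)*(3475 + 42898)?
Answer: -1/1536880622 ≈ -6.5067e-10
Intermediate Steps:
d(M) = 2*M
U = -1536847593 (U = (2*221 - 33583)*(3475 + 42898) = (442 - 33583)*46373 = -33141*46373 = -1536847593)
1/(U - 33029) = 1/(-1536847593 - 33029) = 1/(-1536880622) = -1/1536880622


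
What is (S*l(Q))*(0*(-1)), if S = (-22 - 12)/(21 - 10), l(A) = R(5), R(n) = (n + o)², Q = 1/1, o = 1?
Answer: 0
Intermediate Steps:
Q = 1
R(n) = (1 + n)² (R(n) = (n + 1)² = (1 + n)²)
l(A) = 36 (l(A) = (1 + 5)² = 6² = 36)
S = -34/11 ≈ -3.0909
(S*l(Q))*(0*(-1)) = (-34/11*36)*(0*(-1)) = -1224/11*0 = 0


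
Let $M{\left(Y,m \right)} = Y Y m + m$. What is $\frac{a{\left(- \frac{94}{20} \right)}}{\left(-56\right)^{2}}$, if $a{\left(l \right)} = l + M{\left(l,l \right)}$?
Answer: $- \frac{113223}{3136000} \approx -0.036104$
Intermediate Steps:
$M{\left(Y,m \right)} = m + m Y^{2}$ ($M{\left(Y,m \right)} = Y^{2} m + m = m Y^{2} + m = m + m Y^{2}$)
$a{\left(l \right)} = l + l \left(1 + l^{2}\right)$
$\frac{a{\left(- \frac{94}{20} \right)}}{\left(-56\right)^{2}} = \frac{- \frac{94}{20} \left(2 + \left(- \frac{94}{20}\right)^{2}\right)}{\left(-56\right)^{2}} = \frac{\left(-94\right) \frac{1}{20} \left(2 + \left(\left(-94\right) \frac{1}{20}\right)^{2}\right)}{3136} = - \frac{47 \left(2 + \left(- \frac{47}{10}\right)^{2}\right)}{10} \cdot \frac{1}{3136} = - \frac{47 \left(2 + \frac{2209}{100}\right)}{10} \cdot \frac{1}{3136} = \left(- \frac{47}{10}\right) \frac{2409}{100} \cdot \frac{1}{3136} = \left(- \frac{113223}{1000}\right) \frac{1}{3136} = - \frac{113223}{3136000}$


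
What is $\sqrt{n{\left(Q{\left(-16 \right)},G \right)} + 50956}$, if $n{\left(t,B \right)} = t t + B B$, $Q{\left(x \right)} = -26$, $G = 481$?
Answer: $\sqrt{282993} \approx 531.97$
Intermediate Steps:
$n{\left(t,B \right)} = B^{2} + t^{2}$ ($n{\left(t,B \right)} = t^{2} + B^{2} = B^{2} + t^{2}$)
$\sqrt{n{\left(Q{\left(-16 \right)},G \right)} + 50956} = \sqrt{\left(481^{2} + \left(-26\right)^{2}\right) + 50956} = \sqrt{\left(231361 + 676\right) + 50956} = \sqrt{232037 + 50956} = \sqrt{282993}$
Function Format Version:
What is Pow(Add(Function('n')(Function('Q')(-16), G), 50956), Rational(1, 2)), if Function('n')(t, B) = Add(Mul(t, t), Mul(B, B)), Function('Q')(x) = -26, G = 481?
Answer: Pow(282993, Rational(1, 2)) ≈ 531.97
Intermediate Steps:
Function('n')(t, B) = Add(Pow(B, 2), Pow(t, 2)) (Function('n')(t, B) = Add(Pow(t, 2), Pow(B, 2)) = Add(Pow(B, 2), Pow(t, 2)))
Pow(Add(Function('n')(Function('Q')(-16), G), 50956), Rational(1, 2)) = Pow(Add(Add(Pow(481, 2), Pow(-26, 2)), 50956), Rational(1, 2)) = Pow(Add(Add(231361, 676), 50956), Rational(1, 2)) = Pow(Add(232037, 50956), Rational(1, 2)) = Pow(282993, Rational(1, 2))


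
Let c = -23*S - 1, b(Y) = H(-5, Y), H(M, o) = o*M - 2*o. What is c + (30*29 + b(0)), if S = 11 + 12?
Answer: 340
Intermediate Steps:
S = 23
H(M, o) = -2*o + M*o (H(M, o) = M*o - 2*o = -2*o + M*o)
b(Y) = -7*Y (b(Y) = Y*(-2 - 5) = Y*(-7) = -7*Y)
c = -530 (c = -23*23 - 1 = -529 - 1 = -530)
c + (30*29 + b(0)) = -530 + (30*29 - 7*0) = -530 + (870 + 0) = -530 + 870 = 340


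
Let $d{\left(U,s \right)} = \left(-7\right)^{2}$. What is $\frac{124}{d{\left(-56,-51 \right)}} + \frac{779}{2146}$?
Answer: $\frac{304275}{105154} \approx 2.8936$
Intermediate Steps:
$d{\left(U,s \right)} = 49$
$\frac{124}{d{\left(-56,-51 \right)}} + \frac{779}{2146} = \frac{124}{49} + \frac{779}{2146} = \frac{304275}{105154}$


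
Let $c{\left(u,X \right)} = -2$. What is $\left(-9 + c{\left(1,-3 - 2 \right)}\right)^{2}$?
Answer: $121$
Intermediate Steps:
$\left(-9 + c{\left(1,-3 - 2 \right)}\right)^{2} = \left(-9 - 2\right)^{2} = \left(-11\right)^{2} = 121$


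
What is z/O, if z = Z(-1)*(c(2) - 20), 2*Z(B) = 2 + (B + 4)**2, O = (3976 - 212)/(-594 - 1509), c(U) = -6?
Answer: 300729/3764 ≈ 79.896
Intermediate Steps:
O = -3764/2103 (O = 3764/(-2103) = 3764*(-1/2103) = -3764/2103 ≈ -1.7898)
Z(B) = 1 + (4 + B)**2/2 (Z(B) = (2 + (B + 4)**2)/2 = (2 + (4 + B)**2)/2 = 1 + (4 + B)**2/2)
z = -143 (z = (1 + (4 - 1)**2/2)*(-6 - 20) = (1 + (1/2)*3**2)*(-26) = (1 + (1/2)*9)*(-26) = (1 + 9/2)*(-26) = (11/2)*(-26) = -143)
z/O = -143/(-3764/2103) = -143*(-2103/3764) = 300729/3764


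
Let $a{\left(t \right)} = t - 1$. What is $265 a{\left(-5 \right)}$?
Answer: $-1590$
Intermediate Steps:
$a{\left(t \right)} = -1 + t$ ($a{\left(t \right)} = t - 1 = -1 + t$)
$265 a{\left(-5 \right)} = 265 \left(-1 - 5\right) = 265 \left(-6\right) = -1590$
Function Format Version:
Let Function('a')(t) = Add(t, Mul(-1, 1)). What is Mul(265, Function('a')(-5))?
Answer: -1590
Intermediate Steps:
Function('a')(t) = Add(-1, t) (Function('a')(t) = Add(t, -1) = Add(-1, t))
Mul(265, Function('a')(-5)) = Mul(265, Add(-1, -5)) = Mul(265, -6) = -1590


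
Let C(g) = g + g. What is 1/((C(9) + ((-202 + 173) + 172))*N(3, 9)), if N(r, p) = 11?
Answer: 1/1771 ≈ 0.00056465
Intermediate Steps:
C(g) = 2*g
1/((C(9) + ((-202 + 173) + 172))*N(3, 9)) = 1/((2*9 + ((-202 + 173) + 172))*11) = (1/11)/(18 + (-29 + 172)) = (1/11)/(18 + 143) = (1/11)/161 = (1/161)*(1/11) = 1/1771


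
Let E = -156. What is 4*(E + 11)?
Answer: -580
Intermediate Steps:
4*(E + 11) = 4*(-156 + 11) = 4*(-145) = -580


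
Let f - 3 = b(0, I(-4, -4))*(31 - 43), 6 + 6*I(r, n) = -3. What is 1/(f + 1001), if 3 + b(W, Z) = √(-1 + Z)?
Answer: 26/27049 + 3*I*√10/540980 ≈ 0.00096122 + 1.7536e-5*I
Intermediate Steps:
I(r, n) = -3/2 (I(r, n) = -1 + (⅙)*(-3) = -1 - ½ = -3/2)
b(W, Z) = -3 + √(-1 + Z)
f = 39 - 6*I*√10 (f = 3 + (-3 + √(-1 - 3/2))*(31 - 43) = 3 + (-3 + √(-5/2))*(-12) = 3 + (-3 + I*√10/2)*(-12) = 3 + (36 - 6*I*√10) = 39 - 6*I*√10 ≈ 39.0 - 18.974*I)
1/(f + 1001) = 1/((39 - 6*I*√10) + 1001) = 1/(1040 - 6*I*√10)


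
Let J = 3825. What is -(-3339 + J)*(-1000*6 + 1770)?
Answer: 2055780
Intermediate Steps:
-(-3339 + J)*(-1000*6 + 1770) = -(-3339 + 3825)*(-1000*6 + 1770) = -486*(-6000 + 1770) = -486*(-4230) = -1*(-2055780) = 2055780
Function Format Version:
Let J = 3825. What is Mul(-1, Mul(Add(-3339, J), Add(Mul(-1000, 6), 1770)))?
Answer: 2055780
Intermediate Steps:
Mul(-1, Mul(Add(-3339, J), Add(Mul(-1000, 6), 1770))) = Mul(-1, Mul(Add(-3339, 3825), Add(Mul(-1000, 6), 1770))) = Mul(-1, Mul(486, Add(-6000, 1770))) = Mul(-1, Mul(486, -4230)) = Mul(-1, -2055780) = 2055780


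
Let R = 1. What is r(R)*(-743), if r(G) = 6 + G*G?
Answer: -5201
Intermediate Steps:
r(G) = 6 + G²
r(R)*(-743) = (6 + 1²)*(-743) = (6 + 1)*(-743) = 7*(-743) = -5201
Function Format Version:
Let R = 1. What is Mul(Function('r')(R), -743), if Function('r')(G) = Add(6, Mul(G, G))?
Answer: -5201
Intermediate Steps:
Function('r')(G) = Add(6, Pow(G, 2))
Mul(Function('r')(R), -743) = Mul(Add(6, Pow(1, 2)), -743) = Mul(Add(6, 1), -743) = Mul(7, -743) = -5201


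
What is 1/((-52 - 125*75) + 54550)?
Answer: 1/45123 ≈ 2.2162e-5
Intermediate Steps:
1/((-52 - 125*75) + 54550) = 1/((-52 - 9375) + 54550) = 1/(-9427 + 54550) = 1/45123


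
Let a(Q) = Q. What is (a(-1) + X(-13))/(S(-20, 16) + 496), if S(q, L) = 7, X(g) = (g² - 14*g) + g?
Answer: 337/503 ≈ 0.66998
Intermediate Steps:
X(g) = g² - 13*g
(a(-1) + X(-13))/(S(-20, 16) + 496) = (-1 - 13*(-13 - 13))/(7 + 496) = (-1 - 13*(-26))/503 = (-1 + 338)*(1/503) = 337*(1/503) = 337/503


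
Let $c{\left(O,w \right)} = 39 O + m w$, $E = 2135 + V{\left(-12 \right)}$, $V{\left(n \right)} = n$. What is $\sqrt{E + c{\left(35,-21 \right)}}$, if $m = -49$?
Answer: $\sqrt{4517} \approx 67.209$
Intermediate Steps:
$E = 2123$ ($E = 2135 - 12 = 2123$)
$c{\left(O,w \right)} = - 49 w + 39 O$ ($c{\left(O,w \right)} = 39 O - 49 w = - 49 w + 39 O$)
$\sqrt{E + c{\left(35,-21 \right)}} = \sqrt{2123 + \left(\left(-49\right) \left(-21\right) + 39 \cdot 35\right)} = \sqrt{2123 + \left(1029 + 1365\right)} = \sqrt{2123 + 2394} = \sqrt{4517}$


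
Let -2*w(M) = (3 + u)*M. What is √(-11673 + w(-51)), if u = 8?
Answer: 7*I*√930/2 ≈ 106.74*I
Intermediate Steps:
w(M) = -11*M/2 (w(M) = -(3 + 8)*M/2 = -11*M/2)
√(-11673 + w(-51)) = √(-11673 - 11/2*(-51)) = √(-11673 + 561/2) = √(-22785/2) = 7*I*√930/2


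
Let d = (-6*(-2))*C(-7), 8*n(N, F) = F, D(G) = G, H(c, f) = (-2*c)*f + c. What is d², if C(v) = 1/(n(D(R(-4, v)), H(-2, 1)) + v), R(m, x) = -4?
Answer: 256/81 ≈ 3.1605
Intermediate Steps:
H(c, f) = c - 2*c*f (H(c, f) = -2*c*f + c = c - 2*c*f)
n(N, F) = F/8
C(v) = 1/(¼ + v) (C(v) = 1/((-2*(1 - 2*1))/8 + v) = 1/((-2*(1 - 2))/8 + v) = 1/((-2*(-1))/8 + v) = 1/((⅛)*2 + v) = 1/(¼ + v))
d = -16/9 (d = (-6*(-2))*(4/(1 + 4*(-7))) = 12*(4/(1 - 28)) = 12*(4/(-27)) = 12*(4*(-1/27)) = 12*(-4/27) = -16/9 ≈ -1.7778)
d² = (-16/9)² = 256/81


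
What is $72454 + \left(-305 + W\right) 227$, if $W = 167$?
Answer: $41128$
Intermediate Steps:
$72454 + \left(-305 + W\right) 227 = 72454 + \left(-305 + 167\right) 227 = 72454 - 31326 = 41128$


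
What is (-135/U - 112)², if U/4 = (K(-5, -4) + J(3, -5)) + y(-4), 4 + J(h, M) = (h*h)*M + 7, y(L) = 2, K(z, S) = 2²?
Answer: 3157729/256 ≈ 12335.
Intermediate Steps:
K(z, S) = 4
J(h, M) = 3 + M*h² (J(h, M) = -4 + ((h*h)*M + 7) = -4 + (h²*M + 7) = -4 + (M*h² + 7) = -4 + (7 + M*h²) = 3 + M*h²)
U = -144 (U = 4*((4 + (3 - 5*3²)) + 2) = 4*((4 + (3 - 5*9)) + 2) = 4*((4 + (3 - 45)) + 2) = 4*((4 - 42) + 2) = 4*(-38 + 2) = 4*(-36) = -144)
(-135/U - 112)² = (-135/(-144) - 112)² = (-135*(-1/144) - 112)² = (15/16 - 112)² = (-1777/16)² = 3157729/256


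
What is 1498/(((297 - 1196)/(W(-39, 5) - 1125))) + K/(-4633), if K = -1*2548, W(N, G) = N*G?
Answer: 9163399532/4165067 ≈ 2200.1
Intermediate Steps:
W(N, G) = G*N
K = -2548
1498/(((297 - 1196)/(W(-39, 5) - 1125))) + K/(-4633) = 1498/(((297 - 1196)/(5*(-39) - 1125))) - 2548/(-4633) = 1498/((-899/(-195 - 1125))) - 2548*(-1/4633) = 1498/((-899/(-1320))) + 2548/4633 = 1498/((-899*(-1/1320))) + 2548/4633 = 1498/(899/1320) + 2548/4633 = 1498*(1320/899) + 2548/4633 = 1977360/899 + 2548/4633 = 9163399532/4165067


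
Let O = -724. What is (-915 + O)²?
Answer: 2686321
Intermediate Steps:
(-915 + O)² = (-915 - 724)² = (-1639)² = 2686321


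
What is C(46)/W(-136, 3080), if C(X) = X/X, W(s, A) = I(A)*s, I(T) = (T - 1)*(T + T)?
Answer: -1/2579463040 ≈ -3.8768e-10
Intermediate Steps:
I(T) = 2*T*(-1 + T) (I(T) = (-1 + T)*(2*T) = 2*T*(-1 + T))
W(s, A) = 2*A*s*(-1 + A) (W(s, A) = (2*A*(-1 + A))*s = 2*A*s*(-1 + A))
C(X) = 1
C(46)/W(-136, 3080) = 1/(2*3080*(-136)*(-1 + 3080)) = 1/(2*3080*(-136)*3079) = 1/(-2579463040) = 1*(-1/2579463040) = -1/2579463040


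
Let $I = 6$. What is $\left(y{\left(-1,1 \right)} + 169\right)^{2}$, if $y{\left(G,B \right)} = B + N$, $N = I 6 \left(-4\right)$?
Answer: $676$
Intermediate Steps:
$N = -144$ ($N = 6 \cdot 6 \left(-4\right) = 36 \left(-4\right) = -144$)
$y{\left(G,B \right)} = -144 + B$ ($y{\left(G,B \right)} = B - 144 = -144 + B$)
$\left(y{\left(-1,1 \right)} + 169\right)^{2} = \left(\left(-144 + 1\right) + 169\right)^{2} = \left(-143 + 169\right)^{2} = 26^{2} = 676$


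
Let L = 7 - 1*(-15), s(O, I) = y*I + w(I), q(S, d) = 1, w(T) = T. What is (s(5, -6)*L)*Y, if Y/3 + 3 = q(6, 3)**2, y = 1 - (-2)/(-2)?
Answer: 792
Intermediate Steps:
y = 0 (y = 1 - (-2)*(-1)/2 = 1 - 1*1 = 1 - 1 = 0)
s(O, I) = I (s(O, I) = 0*I + I = 0 + I = I)
L = 22 (L = 7 + 15 = 22)
Y = -6 (Y = -9 + 3*1**2 = -9 + 3*1 = -9 + 3 = -6)
(s(5, -6)*L)*Y = -6*22*(-6) = -132*(-6) = 792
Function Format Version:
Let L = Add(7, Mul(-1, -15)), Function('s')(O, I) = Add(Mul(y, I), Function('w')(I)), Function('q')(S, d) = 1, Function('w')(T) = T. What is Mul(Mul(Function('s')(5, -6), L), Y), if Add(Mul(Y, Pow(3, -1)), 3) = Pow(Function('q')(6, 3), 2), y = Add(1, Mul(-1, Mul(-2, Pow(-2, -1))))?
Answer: 792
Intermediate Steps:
y = 0 (y = Add(1, Mul(-1, Mul(-2, Rational(-1, 2)))) = Add(1, Mul(-1, 1)) = Add(1, -1) = 0)
Function('s')(O, I) = I (Function('s')(O, I) = Add(Mul(0, I), I) = Add(0, I) = I)
L = 22 (L = Add(7, 15) = 22)
Y = -6 (Y = Add(-9, Mul(3, Pow(1, 2))) = Add(-9, Mul(3, 1)) = Add(-9, 3) = -6)
Mul(Mul(Function('s')(5, -6), L), Y) = Mul(Mul(-6, 22), -6) = Mul(-132, -6) = 792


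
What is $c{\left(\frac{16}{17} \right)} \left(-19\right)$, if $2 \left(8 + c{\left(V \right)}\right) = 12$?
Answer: $38$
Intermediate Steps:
$c{\left(V \right)} = -2$ ($c{\left(V \right)} = -8 + \frac{1}{2} \cdot 12 = -8 + 6 = -2$)
$c{\left(\frac{16}{17} \right)} \left(-19\right) = \left(-2\right) \left(-19\right) = 38$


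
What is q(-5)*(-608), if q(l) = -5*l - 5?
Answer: -12160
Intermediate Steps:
q(l) = -5 - 5*l
q(-5)*(-608) = (-5 - 5*(-5))*(-608) = (-5 + 25)*(-608) = 20*(-608) = -12160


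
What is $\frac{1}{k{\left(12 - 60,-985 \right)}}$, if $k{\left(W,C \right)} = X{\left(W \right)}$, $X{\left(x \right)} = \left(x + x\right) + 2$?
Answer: $- \frac{1}{94} \approx -0.010638$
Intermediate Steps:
$X{\left(x \right)} = 2 + 2 x$ ($X{\left(x \right)} = 2 x + 2 = 2 + 2 x$)
$k{\left(W,C \right)} = 2 + 2 W$
$\frac{1}{k{\left(12 - 60,-985 \right)}} = \frac{1}{2 + 2 \left(12 - 60\right)} = \frac{1}{2 + 2 \left(-48\right)} = \frac{1}{2 - 96} = \frac{1}{-94} = - \frac{1}{94}$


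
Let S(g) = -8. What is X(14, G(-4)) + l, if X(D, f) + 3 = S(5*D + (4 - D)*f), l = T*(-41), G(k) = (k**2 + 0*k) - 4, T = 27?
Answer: -1118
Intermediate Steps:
G(k) = -4 + k**2 (G(k) = (k**2 + 0) - 4 = k**2 - 4 = -4 + k**2)
l = -1107 (l = 27*(-41) = -1107)
X(D, f) = -11 (X(D, f) = -3 - 8 = -11)
X(14, G(-4)) + l = -11 - 1107 = -1118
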